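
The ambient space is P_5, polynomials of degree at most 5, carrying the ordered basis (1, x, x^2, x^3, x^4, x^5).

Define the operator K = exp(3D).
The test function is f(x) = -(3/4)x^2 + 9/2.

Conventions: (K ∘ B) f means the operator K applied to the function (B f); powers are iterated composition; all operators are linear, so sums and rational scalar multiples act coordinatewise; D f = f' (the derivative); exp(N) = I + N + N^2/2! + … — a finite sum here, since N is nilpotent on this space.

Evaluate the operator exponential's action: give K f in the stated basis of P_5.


g(x) = -(3/4)x^2 - (9/2)x - 9/4

order-1 term: -(9/2)x
order-2 term: -27/4
the series for exp(3D) f terminates at order 2
exp(3D) f = -(3/4)x^2 - (9/2)x - 9/4


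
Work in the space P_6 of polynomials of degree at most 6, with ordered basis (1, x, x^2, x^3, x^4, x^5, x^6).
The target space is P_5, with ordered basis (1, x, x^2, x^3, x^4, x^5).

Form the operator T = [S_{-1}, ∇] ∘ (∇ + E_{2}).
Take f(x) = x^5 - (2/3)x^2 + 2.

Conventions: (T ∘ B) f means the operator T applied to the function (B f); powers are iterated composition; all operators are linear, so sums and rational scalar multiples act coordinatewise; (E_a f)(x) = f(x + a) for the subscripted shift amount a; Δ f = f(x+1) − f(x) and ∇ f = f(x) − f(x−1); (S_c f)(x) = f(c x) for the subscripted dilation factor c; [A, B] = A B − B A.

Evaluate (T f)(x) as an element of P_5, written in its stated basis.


the result is g(x) = 10x^4 - 120x^3 + 200x^2 - (1432/3)x + 204

∇ f = 5x^4 - 10x^3 + 10x^2 - (19/3)x + 5/3
E_{2} f = x^5 + 10x^4 + 40x^3 + (238/3)x^2 + (232/3)x + 94/3
(∇ + E_{2}) f = x^5 + 15x^4 + 30x^3 + (268/3)x^2 + 71x + 33
∇ (∇ + E_{2}) f = 5x^4 + 50x^3 + 10x^2 + (431/3)x - 7/3
S_{-1} ∇ (∇ + E_{2}) f = 5x^4 - 50x^3 + 10x^2 - (431/3)x - 7/3
S_{-1} (∇ + E_{2}) f = -x^5 + 15x^4 - 30x^3 + (268/3)x^2 - 71x + 33
∇ S_{-1} (∇ + E_{2}) f = -5x^4 + 70x^3 - 190x^2 + (1001/3)x - 619/3
[S_{-1}, ∇] (∇ + E_{2}) f = 10x^4 - 120x^3 + 200x^2 - (1432/3)x + 204


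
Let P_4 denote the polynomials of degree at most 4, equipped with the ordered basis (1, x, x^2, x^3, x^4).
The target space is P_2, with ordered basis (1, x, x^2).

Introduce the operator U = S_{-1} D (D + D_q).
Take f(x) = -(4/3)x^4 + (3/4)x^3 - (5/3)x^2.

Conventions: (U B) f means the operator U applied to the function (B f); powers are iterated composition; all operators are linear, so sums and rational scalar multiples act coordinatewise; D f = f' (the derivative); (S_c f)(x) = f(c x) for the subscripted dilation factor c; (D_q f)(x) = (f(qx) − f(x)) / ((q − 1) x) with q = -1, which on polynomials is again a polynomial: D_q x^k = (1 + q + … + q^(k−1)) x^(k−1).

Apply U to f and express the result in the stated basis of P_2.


the image equals g(x) = -16x^2 - 6x - 10/3

D f = -(16/3)x^3 + (9/4)x^2 - (10/3)x
D_q f = (3/4)x^2
(D + D_q) f = -(16/3)x^3 + 3x^2 - (10/3)x
D (D + D_q) f = -16x^2 + 6x - 10/3
S_{-1} D (D + D_q) f = -16x^2 - 6x - 10/3


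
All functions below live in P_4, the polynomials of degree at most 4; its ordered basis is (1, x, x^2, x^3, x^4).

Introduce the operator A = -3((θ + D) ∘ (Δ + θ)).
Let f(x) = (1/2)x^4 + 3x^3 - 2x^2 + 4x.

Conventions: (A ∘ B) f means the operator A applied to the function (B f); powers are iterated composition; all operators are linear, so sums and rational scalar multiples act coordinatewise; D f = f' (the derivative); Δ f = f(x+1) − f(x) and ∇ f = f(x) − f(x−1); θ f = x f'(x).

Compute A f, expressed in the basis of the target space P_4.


Δ f = 2x^3 + 12x^2 + 7x + 11/2
θ f = 2x^4 + 9x^3 - 4x^2 + 4x
(Δ + θ) f = 2x^4 + 11x^3 + 8x^2 + 11x + 11/2
θ (Δ + θ) f = 8x^4 + 33x^3 + 16x^2 + 11x
D (Δ + θ) f = 8x^3 + 33x^2 + 16x + 11
(θ + D) (Δ + θ) f = 8x^4 + 41x^3 + 49x^2 + 27x + 11
(-3((θ + D) ∘ (Δ + θ))) f = -24x^4 - 123x^3 - 147x^2 - 81x - 33

the image equals g(x) = -24x^4 - 123x^3 - 147x^2 - 81x - 33


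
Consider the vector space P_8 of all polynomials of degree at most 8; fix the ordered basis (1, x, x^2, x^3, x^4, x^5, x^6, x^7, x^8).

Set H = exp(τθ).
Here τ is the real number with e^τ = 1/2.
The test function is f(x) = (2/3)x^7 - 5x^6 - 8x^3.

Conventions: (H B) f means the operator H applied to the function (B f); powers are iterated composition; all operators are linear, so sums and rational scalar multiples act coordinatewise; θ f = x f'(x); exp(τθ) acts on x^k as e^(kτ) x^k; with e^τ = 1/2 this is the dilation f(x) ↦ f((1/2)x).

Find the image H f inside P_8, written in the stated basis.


the image equals g(x) = (1/192)x^7 - (5/64)x^6 - x^3

exp(τθ) x^k = e^(kτ) x^k; with e^τ = 1/2 this sends x^k to (1/2)^k x^k
x^3 ↦ 1/8 x^3
x^6 ↦ 1/64 x^6
x^7 ↦ 1/128 x^7
applying this coordinatewise to f: exp(τθ) f = (1/192)x^7 - (5/64)x^6 - x^3


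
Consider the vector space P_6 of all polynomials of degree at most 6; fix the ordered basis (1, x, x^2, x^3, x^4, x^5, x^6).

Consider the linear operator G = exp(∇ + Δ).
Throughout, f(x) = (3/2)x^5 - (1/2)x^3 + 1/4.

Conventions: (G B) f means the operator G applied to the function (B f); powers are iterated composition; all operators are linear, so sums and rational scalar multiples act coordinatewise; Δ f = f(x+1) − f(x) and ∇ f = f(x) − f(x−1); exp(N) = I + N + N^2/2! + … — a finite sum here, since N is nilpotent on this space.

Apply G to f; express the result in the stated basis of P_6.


the image equals g(x) = (3/2)x^5 + 15x^4 + (119/2)x^3 + 147x^2 + 234x + 665/4

order-1 term: 15x^4 + 27x^2 + 2
order-2 term: 60x^3 + 114x
order-3 term: 120x^2 + 116
order-4 term: 120x
order-5 term: 48
the series for exp(∇ + Δ) f terminates at order 5
exp(∇ + Δ) f = (3/2)x^5 + 15x^4 + (119/2)x^3 + 147x^2 + 234x + 665/4


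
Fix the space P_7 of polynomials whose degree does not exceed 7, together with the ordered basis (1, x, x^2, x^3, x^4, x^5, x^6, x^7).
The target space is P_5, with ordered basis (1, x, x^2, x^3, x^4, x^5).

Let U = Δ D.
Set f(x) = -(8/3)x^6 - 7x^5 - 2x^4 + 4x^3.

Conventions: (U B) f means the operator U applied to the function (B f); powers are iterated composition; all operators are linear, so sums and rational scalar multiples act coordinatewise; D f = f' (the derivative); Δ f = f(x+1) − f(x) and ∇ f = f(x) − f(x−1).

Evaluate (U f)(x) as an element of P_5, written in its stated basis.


D f = -16x^5 - 35x^4 - 8x^3 + 12x^2
Δ D f = -80x^4 - 300x^3 - 394x^2 - 220x - 47

g(x) = -80x^4 - 300x^3 - 394x^2 - 220x - 47


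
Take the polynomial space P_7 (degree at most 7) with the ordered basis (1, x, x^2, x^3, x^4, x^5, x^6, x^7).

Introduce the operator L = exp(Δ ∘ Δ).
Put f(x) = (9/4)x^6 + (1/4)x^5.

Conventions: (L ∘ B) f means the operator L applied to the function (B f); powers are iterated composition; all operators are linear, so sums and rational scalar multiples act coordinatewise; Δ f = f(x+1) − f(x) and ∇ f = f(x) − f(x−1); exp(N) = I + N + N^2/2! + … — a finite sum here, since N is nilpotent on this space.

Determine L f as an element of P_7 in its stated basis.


order-1 term: (135/2)x^4 + 275x^3 + (975/2)x^2 + (845/2)x + 147
order-2 term: 405x^2 + 1635x + 1785
order-3 term: 270
the series for exp(Δ ∘ Δ) f terminates at order 3
exp(Δ ∘ Δ) f = (9/4)x^6 + (1/4)x^5 + (135/2)x^4 + 275x^3 + (1785/2)x^2 + (4115/2)x + 2202

g(x) = (9/4)x^6 + (1/4)x^5 + (135/2)x^4 + 275x^3 + (1785/2)x^2 + (4115/2)x + 2202


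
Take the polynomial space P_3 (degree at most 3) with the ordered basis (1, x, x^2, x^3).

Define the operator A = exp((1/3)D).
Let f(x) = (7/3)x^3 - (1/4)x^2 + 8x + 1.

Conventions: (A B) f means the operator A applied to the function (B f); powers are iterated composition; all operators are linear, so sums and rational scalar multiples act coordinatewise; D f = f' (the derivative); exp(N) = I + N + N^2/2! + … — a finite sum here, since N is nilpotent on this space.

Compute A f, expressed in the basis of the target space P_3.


order-1 term: (7/3)x^2 - (1/6)x + 8/3
order-2 term: (7/9)x - 1/36
order-3 term: 7/81
the series for exp((1/3)D) f terminates at order 3
exp((1/3)D) f = (7/3)x^3 + (25/12)x^2 + (155/18)x + 1207/324

the result is g(x) = (7/3)x^3 + (25/12)x^2 + (155/18)x + 1207/324


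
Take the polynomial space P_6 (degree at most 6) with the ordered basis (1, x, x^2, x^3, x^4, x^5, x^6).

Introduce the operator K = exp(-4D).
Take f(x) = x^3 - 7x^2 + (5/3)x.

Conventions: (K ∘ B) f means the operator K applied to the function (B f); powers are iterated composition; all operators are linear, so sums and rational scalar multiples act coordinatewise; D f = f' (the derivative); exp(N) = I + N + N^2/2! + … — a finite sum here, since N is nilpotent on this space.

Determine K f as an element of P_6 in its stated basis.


the image equals g(x) = x^3 - 19x^2 + (317/3)x - 548/3

order-1 term: -12x^2 + 56x - 20/3
order-2 term: 48x - 112
order-3 term: -64
the series for exp(-4D) f terminates at order 3
exp(-4D) f = x^3 - 19x^2 + (317/3)x - 548/3


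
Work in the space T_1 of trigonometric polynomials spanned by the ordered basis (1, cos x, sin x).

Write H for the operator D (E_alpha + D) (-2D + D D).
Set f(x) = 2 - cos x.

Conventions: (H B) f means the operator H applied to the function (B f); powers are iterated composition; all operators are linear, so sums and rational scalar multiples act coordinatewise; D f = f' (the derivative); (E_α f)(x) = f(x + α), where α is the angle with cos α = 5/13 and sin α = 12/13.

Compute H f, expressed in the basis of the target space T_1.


g(x) = -(35/13)cos x + (45/13)sin x

D f = sin x
(-2D) f = -2sin x
D f = sin x
D D f = cos x
(-2D + D D) f = cos x - 2sin x
E_alpha (-2D + D D) f = -(19/13)cos x - (22/13)sin x
D (-2D + D D) f = -2cos x - sin x
(E_alpha + D) (-2D + D D) f = -(45/13)cos x - (35/13)sin x
D (E_alpha + D) (-2D + D D) f = -(35/13)cos x + (45/13)sin x


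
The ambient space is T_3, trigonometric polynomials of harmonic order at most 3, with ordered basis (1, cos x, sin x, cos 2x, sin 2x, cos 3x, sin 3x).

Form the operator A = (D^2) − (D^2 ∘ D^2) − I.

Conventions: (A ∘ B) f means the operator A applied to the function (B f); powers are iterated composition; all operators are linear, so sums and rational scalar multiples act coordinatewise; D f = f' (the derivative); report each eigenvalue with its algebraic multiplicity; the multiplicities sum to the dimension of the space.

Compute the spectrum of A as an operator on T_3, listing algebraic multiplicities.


λ = -91 (multiplicity 2), λ = -21 (multiplicity 2), λ = -3 (multiplicity 2), λ = -1 (multiplicity 1)

image of 1: -1
image of cos x: -3cos x
image of sin x: -3sin x
image of cos 2x: -21cos 2x
image of sin 2x: -21sin 2x
image of cos 3x: -91cos 3x
image of sin 3x: -91sin 3x
the matrix is diagonal; its diagonal is (-1, -3, -3, -21, -21, -91, -91)
for a triangular matrix the eigenvalues are the diagonal entries, with algebraic multiplicity their repetition count


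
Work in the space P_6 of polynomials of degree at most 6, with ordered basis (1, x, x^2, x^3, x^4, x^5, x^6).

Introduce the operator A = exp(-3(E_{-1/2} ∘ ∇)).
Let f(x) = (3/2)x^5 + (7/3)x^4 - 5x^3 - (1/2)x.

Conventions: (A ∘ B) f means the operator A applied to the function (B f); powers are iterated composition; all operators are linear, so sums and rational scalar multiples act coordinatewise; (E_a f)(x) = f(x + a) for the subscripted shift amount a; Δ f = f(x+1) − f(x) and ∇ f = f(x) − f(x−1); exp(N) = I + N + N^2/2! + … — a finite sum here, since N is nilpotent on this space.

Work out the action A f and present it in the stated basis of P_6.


g(x) = (3/2)x^5 - (121/6)x^4 + 192x^3 - (4425/4)x^2 + 3765x - 186545/32

order-1 term: -(45/2)x^4 + 62x^3 - (69/4)x^2 - (137/2)x + 1639/32
order-2 term: 135x^3 - 684x^2 + (2097/2)x - 420
order-3 term: -405x^2 + 2178x - 11421/4
order-4 term: (1215/2)x - 2241
order-5 term: -729/2
the series for exp(-3(E_{-1/2} ∘ ∇)) f terminates at order 5
exp(-3(E_{-1/2} ∘ ∇)) f = (3/2)x^5 - (121/6)x^4 + 192x^3 - (4425/4)x^2 + 3765x - 186545/32


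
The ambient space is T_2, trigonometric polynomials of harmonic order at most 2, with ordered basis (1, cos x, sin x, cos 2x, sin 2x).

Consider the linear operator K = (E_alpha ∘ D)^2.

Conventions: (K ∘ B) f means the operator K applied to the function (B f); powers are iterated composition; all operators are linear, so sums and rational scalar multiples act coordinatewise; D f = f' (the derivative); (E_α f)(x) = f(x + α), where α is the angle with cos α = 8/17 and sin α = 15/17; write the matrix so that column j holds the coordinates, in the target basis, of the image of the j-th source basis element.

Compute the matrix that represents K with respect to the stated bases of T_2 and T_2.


the matrix is [[0, 0, 0, 0, 0]; [0, 161/289, -240/289, 0, 0]; [0, 240/289, 161/289, 0, 0]; [0, 0, 0, 126716/83521, 309120/83521]; [0, 0, 0, -309120/83521, 126716/83521]] (rows listed top to bottom)

image of 1: 0
image of cos x: (161/289)cos x + (240/289)sin x
image of sin x: -(240/289)cos x + (161/289)sin x
image of cos 2x: (126716/83521)cos 2x - (309120/83521)sin 2x
image of sin 2x: (309120/83521)cos 2x + (126716/83521)sin 2x
each image's coordinates form column j of the matrix


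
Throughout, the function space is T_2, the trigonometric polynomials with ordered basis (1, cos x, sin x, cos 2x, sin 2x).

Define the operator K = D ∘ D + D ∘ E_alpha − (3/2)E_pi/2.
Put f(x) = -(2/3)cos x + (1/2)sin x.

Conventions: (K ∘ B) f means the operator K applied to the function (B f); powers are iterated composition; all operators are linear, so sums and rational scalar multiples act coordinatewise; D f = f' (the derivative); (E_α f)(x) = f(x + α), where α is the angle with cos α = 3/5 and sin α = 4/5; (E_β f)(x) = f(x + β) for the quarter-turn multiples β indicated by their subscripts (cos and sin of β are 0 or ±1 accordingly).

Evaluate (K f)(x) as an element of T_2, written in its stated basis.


the result is g(x) = (3/4)cos x - (3/2)sin x

D f = (1/2)cos x + (2/3)sin x
D D f = (2/3)cos x - (1/2)sin x
E_alpha f = (5/6)sin x
D E_alpha f = (5/6)cos x
E_pi/2 f = (1/2)cos x + (2/3)sin x
(-(3/2)E_pi/2) f = -(3/4)cos x - sin x
(D ∘ D + D ∘ E_alpha − (3/2)E_pi/2) f = (3/4)cos x - (3/2)sin x


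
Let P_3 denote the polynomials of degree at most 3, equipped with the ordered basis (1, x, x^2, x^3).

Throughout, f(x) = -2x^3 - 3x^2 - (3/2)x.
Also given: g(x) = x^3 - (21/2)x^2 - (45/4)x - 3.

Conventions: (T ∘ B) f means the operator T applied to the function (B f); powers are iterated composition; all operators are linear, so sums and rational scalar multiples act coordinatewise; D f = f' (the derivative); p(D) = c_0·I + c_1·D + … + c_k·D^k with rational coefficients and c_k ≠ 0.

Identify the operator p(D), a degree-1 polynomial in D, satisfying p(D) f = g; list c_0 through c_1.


c_0 = -1/2, c_1 = 2

D^0 f = -2x^3 - 3x^2 - (3/2)x
D^1 f = -6x^2 - 6x - 3/2
matching coefficients of g against c_0 f + c_1 Df + … from the top degree down determines the c_i
solution: c_0 = -1/2, c_1 = 2


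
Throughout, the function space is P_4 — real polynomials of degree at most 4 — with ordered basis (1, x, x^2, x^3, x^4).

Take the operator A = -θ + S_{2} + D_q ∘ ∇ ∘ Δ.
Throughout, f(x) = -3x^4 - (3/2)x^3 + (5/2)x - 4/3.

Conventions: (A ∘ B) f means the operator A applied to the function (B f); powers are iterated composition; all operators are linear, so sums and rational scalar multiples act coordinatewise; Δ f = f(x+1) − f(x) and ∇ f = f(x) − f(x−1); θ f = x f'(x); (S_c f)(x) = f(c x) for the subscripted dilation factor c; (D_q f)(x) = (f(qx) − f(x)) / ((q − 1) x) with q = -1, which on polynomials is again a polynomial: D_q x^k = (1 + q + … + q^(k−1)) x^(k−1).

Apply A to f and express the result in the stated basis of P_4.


the image equals g(x) = -36x^4 - (15/2)x^3 + (5/2)x - 31/3

θ f = -12x^4 - (9/2)x^3 + (5/2)x
(-θ) f = 12x^4 + (9/2)x^3 - (5/2)x
S_{2} f = -48x^4 - 12x^3 + 5x - 4/3
Δ f = -12x^3 - (45/2)x^2 - (33/2)x - 2
∇ Δ f = -36x^2 - 9x - 6
D_q ∇ Δ f = -9
(-θ + S_{2} + D_q ∘ ∇ ∘ Δ) f = -36x^4 - (15/2)x^3 + (5/2)x - 31/3


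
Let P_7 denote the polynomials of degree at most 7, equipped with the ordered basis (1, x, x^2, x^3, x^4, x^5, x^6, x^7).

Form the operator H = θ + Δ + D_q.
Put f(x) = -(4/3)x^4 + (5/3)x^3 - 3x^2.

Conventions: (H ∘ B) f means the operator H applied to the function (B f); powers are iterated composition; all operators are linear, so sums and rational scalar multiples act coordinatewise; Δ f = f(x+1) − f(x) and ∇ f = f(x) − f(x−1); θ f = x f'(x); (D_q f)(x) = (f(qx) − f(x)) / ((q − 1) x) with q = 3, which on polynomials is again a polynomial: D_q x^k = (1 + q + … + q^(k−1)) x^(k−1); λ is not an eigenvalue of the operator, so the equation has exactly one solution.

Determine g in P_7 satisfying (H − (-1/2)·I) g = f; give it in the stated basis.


write g with unknown coordinates in the stated basis and equate coefficients in (H − (-1/2)·I) g = f
solving from the highest basis element down gives g = -(8/27)x^4 + (794/189)x^3 - (5174/189)x^2 + (57772/567)x - 204472/567
check: H g = -(32/27)x^4 - (82/189)x^3 + (2020/189)x^2 - (28886/567)x + 102236/567
so H g − (-1/2)·g = -(4/3)x^4 + (5/3)x^3 - 3x^2 = f ✓

the result is g(x) = -(8/27)x^4 + (794/189)x^3 - (5174/189)x^2 + (57772/567)x - 204472/567


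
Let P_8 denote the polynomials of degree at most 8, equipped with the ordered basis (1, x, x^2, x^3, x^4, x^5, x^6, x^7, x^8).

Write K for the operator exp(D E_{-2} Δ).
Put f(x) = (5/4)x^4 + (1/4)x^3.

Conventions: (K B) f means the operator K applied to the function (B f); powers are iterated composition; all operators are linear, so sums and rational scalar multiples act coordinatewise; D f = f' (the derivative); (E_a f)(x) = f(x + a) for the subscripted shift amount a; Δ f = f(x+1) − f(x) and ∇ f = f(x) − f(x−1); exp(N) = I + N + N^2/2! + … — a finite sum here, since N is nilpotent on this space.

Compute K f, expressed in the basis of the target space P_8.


order-1 term: 15x^2 - (87/2)x + 131/4
order-2 term: 15
the series for exp(D E_{-2} Δ) f terminates at order 2
exp(D E_{-2} Δ) f = (5/4)x^4 + (1/4)x^3 + 15x^2 - (87/2)x + 191/4

the image equals g(x) = (5/4)x^4 + (1/4)x^3 + 15x^2 - (87/2)x + 191/4


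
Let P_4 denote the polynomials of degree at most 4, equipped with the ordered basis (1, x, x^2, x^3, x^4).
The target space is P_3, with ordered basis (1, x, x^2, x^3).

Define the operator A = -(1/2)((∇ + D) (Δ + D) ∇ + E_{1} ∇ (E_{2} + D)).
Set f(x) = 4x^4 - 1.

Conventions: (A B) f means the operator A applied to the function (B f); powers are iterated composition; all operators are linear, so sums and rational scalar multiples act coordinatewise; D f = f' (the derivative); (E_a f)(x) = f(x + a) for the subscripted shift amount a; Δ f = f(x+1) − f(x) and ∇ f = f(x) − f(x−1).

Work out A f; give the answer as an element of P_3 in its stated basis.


the image equals g(x) = -8x^3 - 84x^2 - 368x - 42

∇ f = 16x^3 - 24x^2 + 16x - 4
Δ ∇ f = 48x^2 + 8
D ∇ f = 48x^2 - 48x + 16
(Δ + D) ∇ f = 96x^2 - 48x + 24
∇ (Δ + D) ∇ f = 192x - 144
D (Δ + D) ∇ f = 192x - 48
(∇ + D) (Δ + D) ∇ f = 384x - 192
E_{2} f = 4x^4 + 32x^3 + 96x^2 + 128x + 63
D f = 16x^3
(E_{2} + D) f = 4x^4 + 48x^3 + 96x^2 + 128x + 63
∇ (E_{2} + D) f = 16x^3 + 120x^2 + 64x + 76
E_{1} ∇ (E_{2} + D) f = 16x^3 + 168x^2 + 352x + 276
((∇ + D) (Δ + D) ∇ + E_{1} ∇ (E_{2} + D)) f = 16x^3 + 168x^2 + 736x + 84
(-(1/2)((∇ + D) (Δ + D) ∇ + E_{1} ∇ (E_{2} + D))) f = -8x^3 - 84x^2 - 368x - 42


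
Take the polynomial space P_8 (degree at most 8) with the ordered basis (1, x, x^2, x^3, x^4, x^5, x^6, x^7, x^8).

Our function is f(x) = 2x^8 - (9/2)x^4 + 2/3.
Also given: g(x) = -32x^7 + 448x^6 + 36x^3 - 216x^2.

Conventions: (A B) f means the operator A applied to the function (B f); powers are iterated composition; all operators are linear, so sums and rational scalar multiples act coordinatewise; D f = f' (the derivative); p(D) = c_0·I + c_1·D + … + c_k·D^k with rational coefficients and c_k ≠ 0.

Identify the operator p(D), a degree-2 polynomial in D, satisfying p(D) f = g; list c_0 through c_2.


D^0 f = 2x^8 - (9/2)x^4 + 2/3
D^1 f = 16x^7 - 18x^3
D^2 f = 112x^6 - 54x^2
matching coefficients of g against c_0 f + c_1 Df + … from the top degree down determines the c_i
solution: c_0 = 0, c_1 = -2, c_2 = 4

c_0 = 0, c_1 = -2, c_2 = 4


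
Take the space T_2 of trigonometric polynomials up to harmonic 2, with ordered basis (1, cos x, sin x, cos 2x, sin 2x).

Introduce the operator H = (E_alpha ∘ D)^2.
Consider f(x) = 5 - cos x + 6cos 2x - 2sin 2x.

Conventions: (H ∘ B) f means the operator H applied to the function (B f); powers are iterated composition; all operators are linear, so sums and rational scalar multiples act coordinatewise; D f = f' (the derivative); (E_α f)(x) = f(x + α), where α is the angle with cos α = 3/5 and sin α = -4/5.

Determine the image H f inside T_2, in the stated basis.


D f = sin x - 4cos 2x - 12sin 2x
E_alpha D f = -(4/5)cos x + (3/5)sin x + (316/25)cos 2x - (12/25)sin 2x
D (E_alpha ∘ D) f = (3/5)cos x + (4/5)sin x - (24/25)cos 2x - (632/25)sin 2x
E_alpha D (E_alpha ∘ D) f = -(7/25)cos x + (24/25)sin x + (15336/625)cos 2x + (3848/625)sin 2x

g(x) = -(7/25)cos x + (24/25)sin x + (15336/625)cos 2x + (3848/625)sin 2x


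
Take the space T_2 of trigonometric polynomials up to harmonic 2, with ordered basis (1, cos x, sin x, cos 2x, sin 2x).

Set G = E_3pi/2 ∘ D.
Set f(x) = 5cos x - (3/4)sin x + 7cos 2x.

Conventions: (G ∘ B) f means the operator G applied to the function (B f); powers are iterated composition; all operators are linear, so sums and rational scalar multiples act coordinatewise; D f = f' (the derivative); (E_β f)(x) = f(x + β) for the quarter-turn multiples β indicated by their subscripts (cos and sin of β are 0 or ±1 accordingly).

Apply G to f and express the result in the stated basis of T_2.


D f = -(3/4)cos x - 5sin x - 14sin 2x
E_3pi/2 D f = 5cos x - (3/4)sin x + 14sin 2x

the result is g(x) = 5cos x - (3/4)sin x + 14sin 2x


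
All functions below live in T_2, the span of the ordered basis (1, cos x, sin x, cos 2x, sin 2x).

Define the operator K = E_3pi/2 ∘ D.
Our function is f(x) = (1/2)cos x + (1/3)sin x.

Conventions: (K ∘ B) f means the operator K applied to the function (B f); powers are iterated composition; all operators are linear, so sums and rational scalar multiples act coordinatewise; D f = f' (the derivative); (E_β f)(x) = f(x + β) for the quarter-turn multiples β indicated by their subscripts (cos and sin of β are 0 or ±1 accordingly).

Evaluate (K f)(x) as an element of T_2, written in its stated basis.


D f = (1/3)cos x - (1/2)sin x
E_3pi/2 D f = (1/2)cos x + (1/3)sin x

g(x) = (1/2)cos x + (1/3)sin x


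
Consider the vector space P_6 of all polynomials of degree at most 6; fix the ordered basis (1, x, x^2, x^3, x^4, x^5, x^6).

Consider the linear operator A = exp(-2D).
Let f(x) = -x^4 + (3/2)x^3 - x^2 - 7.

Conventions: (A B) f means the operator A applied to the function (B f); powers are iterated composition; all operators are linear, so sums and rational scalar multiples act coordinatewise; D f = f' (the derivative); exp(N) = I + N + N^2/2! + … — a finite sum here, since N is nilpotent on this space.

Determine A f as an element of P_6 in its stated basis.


the result is g(x) = -x^4 + (19/2)x^3 - 34x^2 + 54x - 39

order-1 term: 8x^3 - 9x^2 + 4x
order-2 term: -24x^2 + 18x - 4
order-3 term: 32x - 12
order-4 term: -16
the series for exp(-2D) f terminates at order 4
exp(-2D) f = -x^4 + (19/2)x^3 - 34x^2 + 54x - 39


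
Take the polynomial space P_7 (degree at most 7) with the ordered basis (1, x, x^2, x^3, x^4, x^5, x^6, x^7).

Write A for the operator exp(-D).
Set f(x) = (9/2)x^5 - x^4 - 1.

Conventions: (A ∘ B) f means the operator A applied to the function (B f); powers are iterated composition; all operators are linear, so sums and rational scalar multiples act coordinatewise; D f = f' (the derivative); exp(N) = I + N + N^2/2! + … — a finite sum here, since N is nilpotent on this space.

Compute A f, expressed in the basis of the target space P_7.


order-1 term: -(45/2)x^4 + 4x^3
order-2 term: 45x^3 - 6x^2
order-3 term: -45x^2 + 4x
order-4 term: (45/2)x - 1
order-5 term: -9/2
the series for exp(-D) f terminates at order 5
exp(-D) f = (9/2)x^5 - (47/2)x^4 + 49x^3 - 51x^2 + (53/2)x - 13/2

the image equals g(x) = (9/2)x^5 - (47/2)x^4 + 49x^3 - 51x^2 + (53/2)x - 13/2


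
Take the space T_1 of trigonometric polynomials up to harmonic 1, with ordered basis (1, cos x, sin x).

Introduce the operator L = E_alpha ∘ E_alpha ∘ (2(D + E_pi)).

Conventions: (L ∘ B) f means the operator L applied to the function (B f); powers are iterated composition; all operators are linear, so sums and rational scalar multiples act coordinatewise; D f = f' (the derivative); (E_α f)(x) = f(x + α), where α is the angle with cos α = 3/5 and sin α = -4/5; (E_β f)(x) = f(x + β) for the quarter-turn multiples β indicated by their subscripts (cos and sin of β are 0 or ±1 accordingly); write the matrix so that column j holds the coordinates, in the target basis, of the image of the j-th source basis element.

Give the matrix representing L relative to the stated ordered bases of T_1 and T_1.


image of 1: 2
image of cos x: (62/25)cos x - (34/25)sin x
image of sin x: (34/25)cos x + (62/25)sin x
each image's coordinates form column j of the matrix

the matrix is [[2, 0, 0]; [0, 62/25, 34/25]; [0, -34/25, 62/25]] (rows listed top to bottom)


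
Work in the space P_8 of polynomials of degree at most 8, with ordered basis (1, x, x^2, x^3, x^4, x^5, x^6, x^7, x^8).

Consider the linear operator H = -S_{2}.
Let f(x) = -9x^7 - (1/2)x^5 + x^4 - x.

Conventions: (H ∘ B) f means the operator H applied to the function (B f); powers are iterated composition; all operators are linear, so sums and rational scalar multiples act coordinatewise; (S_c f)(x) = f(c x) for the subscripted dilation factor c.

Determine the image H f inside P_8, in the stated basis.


S_{2} f = -1152x^7 - 16x^5 + 16x^4 - 2x
(-S_{2}) f = 1152x^7 + 16x^5 - 16x^4 + 2x

the image equals g(x) = 1152x^7 + 16x^5 - 16x^4 + 2x


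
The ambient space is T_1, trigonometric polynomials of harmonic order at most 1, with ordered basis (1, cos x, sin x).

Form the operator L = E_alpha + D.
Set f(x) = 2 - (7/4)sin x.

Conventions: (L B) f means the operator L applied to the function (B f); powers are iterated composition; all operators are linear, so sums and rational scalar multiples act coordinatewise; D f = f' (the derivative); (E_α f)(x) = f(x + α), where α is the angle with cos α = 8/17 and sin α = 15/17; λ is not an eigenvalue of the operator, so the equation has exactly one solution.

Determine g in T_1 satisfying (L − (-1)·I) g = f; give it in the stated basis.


write g with unknown coordinates in the stated basis and equate coefficients in (L − (-1)·I) g = f
solving from the highest basis element down gives g = 1 + (56/97)cos x - (175/388)sin x
check: L g = 1 - (56/97)cos x - (126/97)sin x
so L g − (-1)·g = 2 - (7/4)sin x = f ✓

g(x) = 1 + (56/97)cos x - (175/388)sin x


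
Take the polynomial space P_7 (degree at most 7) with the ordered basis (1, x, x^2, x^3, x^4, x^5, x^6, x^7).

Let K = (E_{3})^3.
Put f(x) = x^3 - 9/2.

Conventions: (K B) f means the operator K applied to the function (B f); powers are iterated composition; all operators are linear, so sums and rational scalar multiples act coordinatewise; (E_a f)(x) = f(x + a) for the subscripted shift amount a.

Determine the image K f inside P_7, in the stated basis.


E_{3} f = x^3 + 9x^2 + 27x + 45/2
E_{3} E_{3} f = x^3 + 18x^2 + 108x + 423/2
E_{3} E_{3} E_{3} f = x^3 + 27x^2 + 243x + 1449/2

g(x) = x^3 + 27x^2 + 243x + 1449/2


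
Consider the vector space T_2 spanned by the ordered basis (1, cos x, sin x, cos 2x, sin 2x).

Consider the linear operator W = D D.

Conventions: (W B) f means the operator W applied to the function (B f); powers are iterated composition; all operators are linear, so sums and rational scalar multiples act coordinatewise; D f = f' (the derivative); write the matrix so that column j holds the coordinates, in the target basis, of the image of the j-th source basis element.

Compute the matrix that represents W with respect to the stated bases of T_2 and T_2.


image of 1: 0
image of cos x: -cos x
image of sin x: -sin x
image of cos 2x: -4cos 2x
image of sin 2x: -4sin 2x
each image's coordinates form column j of the matrix

the matrix is [[0, 0, 0, 0, 0]; [0, -1, 0, 0, 0]; [0, 0, -1, 0, 0]; [0, 0, 0, -4, 0]; [0, 0, 0, 0, -4]] (rows listed top to bottom)


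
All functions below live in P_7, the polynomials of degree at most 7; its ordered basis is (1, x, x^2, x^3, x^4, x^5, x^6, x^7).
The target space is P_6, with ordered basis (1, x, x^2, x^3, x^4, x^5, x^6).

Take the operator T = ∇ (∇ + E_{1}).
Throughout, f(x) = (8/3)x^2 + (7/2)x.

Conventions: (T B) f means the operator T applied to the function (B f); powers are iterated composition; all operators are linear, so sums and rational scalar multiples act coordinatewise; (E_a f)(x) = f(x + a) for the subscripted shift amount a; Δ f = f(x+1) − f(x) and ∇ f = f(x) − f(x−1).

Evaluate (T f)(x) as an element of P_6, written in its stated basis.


∇ f = (16/3)x + 5/6
E_{1} f = (8/3)x^2 + (53/6)x + 37/6
(∇ + E_{1}) f = (8/3)x^2 + (85/6)x + 7
∇ (∇ + E_{1}) f = (16/3)x + 23/2

the image equals g(x) = (16/3)x + 23/2


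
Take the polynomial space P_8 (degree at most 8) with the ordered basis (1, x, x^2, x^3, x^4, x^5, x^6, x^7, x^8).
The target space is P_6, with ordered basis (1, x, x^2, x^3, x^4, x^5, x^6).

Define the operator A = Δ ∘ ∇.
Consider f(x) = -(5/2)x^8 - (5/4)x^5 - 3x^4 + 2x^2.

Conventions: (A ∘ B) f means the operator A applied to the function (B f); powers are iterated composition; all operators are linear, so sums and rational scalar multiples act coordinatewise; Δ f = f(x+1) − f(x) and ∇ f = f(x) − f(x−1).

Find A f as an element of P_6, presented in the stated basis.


g(x) = -140x^6 - 350x^4 - 25x^3 - 176x^2 - (25/2)x - 7

∇ f = -20x^7 + 70x^6 - 140x^5 + (675/4)x^4 - (279/2)x^3 + (151/2)x^2 - (87/4)x + 9/4
Δ ∇ f = -140x^6 - 350x^4 - 25x^3 - 176x^2 - (25/2)x - 7


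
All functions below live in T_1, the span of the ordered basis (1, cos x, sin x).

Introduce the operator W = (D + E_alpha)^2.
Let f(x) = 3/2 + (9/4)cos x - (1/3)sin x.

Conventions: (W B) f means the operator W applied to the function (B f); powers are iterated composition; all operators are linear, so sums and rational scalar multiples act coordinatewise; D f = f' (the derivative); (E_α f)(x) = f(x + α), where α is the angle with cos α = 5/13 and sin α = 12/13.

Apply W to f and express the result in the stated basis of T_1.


D f = -(1/3)cos x - (9/4)sin x
E_alpha f = 3/2 + (29/52)cos x - (86/39)sin x
(D + E_alpha) f = 3/2 + (35/156)cos x - (695/156)sin x
D (D + E_alpha) f = -(695/156)cos x - (35/156)sin x
E_alpha (D + E_alpha) f = 3/2 - (8165/2028)cos x - (3895/2028)sin x
(D + E_alpha) (D + E_alpha) f = 3/2 - (4300/507)cos x - (725/338)sin x

the result is g(x) = 3/2 - (4300/507)cos x - (725/338)sin x


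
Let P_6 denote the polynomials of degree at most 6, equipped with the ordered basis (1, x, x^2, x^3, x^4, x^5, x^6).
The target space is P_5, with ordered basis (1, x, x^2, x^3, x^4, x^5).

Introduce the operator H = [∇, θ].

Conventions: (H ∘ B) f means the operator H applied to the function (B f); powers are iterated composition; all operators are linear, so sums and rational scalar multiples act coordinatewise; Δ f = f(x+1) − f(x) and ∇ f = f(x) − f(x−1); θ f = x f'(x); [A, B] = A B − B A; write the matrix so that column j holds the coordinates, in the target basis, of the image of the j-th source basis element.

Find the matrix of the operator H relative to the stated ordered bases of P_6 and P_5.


the matrix is [[0, 1, -2, 3, -4, 5, -6]; [0, 0, 2, -6, 12, -20, 30]; [0, 0, 0, 3, -12, 30, -60]; [0, 0, 0, 0, 4, -20, 60]; [0, 0, 0, 0, 0, 5, -30]; [0, 0, 0, 0, 0, 0, 6]] (rows listed top to bottom)

image of 1: 0
image of x: 1
image of x^2: 2x - 2
image of x^3: 3x^2 - 6x + 3
image of x^4: 4x^3 - 12x^2 + 12x - 4
image of x^5: 5x^4 - 20x^3 + 30x^2 - 20x + 5
image of x^6: 6x^5 - 30x^4 + 60x^3 - 60x^2 + 30x - 6
each image's coordinates form column j of the matrix


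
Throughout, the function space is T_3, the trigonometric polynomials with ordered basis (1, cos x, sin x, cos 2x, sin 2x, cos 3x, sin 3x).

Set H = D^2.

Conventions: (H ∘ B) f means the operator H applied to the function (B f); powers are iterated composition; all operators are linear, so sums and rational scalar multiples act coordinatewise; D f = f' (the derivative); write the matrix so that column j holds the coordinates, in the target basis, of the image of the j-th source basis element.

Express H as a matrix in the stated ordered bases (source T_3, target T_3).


the matrix is [[0, 0, 0, 0, 0, 0, 0]; [0, -1, 0, 0, 0, 0, 0]; [0, 0, -1, 0, 0, 0, 0]; [0, 0, 0, -4, 0, 0, 0]; [0, 0, 0, 0, -4, 0, 0]; [0, 0, 0, 0, 0, -9, 0]; [0, 0, 0, 0, 0, 0, -9]] (rows listed top to bottom)

image of 1: 0
image of cos x: -cos x
image of sin x: -sin x
image of cos 2x: -4cos 2x
image of sin 2x: -4sin 2x
image of cos 3x: -9cos 3x
image of sin 3x: -9sin 3x
each image's coordinates form column j of the matrix


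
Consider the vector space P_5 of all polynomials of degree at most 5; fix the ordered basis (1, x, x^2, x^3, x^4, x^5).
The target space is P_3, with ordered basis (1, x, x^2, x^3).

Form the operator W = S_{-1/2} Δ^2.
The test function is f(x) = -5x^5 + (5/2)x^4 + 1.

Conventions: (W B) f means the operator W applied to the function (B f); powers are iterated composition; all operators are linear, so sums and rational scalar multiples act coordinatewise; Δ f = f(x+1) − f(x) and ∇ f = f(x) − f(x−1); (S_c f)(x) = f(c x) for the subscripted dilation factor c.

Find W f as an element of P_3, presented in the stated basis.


Δ f = -25x^4 - 40x^3 - 35x^2 - 15x - 5/2
Δ Δ f = -100x^3 - 270x^2 - 290x - 115
S_{-1/2} Δ^2 f = (25/2)x^3 - (135/2)x^2 + 145x - 115

the result is g(x) = (25/2)x^3 - (135/2)x^2 + 145x - 115


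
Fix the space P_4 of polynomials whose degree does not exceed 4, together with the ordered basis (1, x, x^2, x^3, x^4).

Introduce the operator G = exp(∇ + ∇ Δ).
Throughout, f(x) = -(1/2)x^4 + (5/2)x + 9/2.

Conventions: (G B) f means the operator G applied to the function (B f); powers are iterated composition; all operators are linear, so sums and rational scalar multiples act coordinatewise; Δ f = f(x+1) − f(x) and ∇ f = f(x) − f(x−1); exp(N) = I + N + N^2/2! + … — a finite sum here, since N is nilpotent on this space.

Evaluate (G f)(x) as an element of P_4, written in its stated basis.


the result is g(x) = -(1/2)x^4 - 2x^3 - 6x^2 - (15/2)x - 1/2

order-1 term: -2x^3 - 3x^2 - 2x + 2
order-2 term: -3x^2 - 6x - 7/2
order-3 term: -2x - 3
order-4 term: -1/2
the series for exp(∇ + ∇ Δ) f terminates at order 4
exp(∇ + ∇ Δ) f = -(1/2)x^4 - 2x^3 - 6x^2 - (15/2)x - 1/2


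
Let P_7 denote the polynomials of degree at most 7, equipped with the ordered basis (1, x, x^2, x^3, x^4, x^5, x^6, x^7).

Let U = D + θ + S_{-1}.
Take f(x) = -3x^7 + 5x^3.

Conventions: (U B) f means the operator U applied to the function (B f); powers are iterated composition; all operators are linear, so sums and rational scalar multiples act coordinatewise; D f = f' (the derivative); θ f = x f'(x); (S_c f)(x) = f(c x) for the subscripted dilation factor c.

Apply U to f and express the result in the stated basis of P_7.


D f = -21x^6 + 15x^2
θ f = -21x^7 + 15x^3
S_{-1} f = 3x^7 - 5x^3
(D + θ + S_{-1}) f = -18x^7 - 21x^6 + 10x^3 + 15x^2

the result is g(x) = -18x^7 - 21x^6 + 10x^3 + 15x^2


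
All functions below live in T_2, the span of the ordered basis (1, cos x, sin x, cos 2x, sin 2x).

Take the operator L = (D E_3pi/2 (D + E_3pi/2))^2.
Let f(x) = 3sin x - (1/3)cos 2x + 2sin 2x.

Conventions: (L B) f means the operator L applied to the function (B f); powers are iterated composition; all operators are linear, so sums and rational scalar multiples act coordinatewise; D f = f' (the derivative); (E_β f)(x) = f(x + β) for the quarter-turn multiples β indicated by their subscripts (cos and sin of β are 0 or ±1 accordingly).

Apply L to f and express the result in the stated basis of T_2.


D f = 3cos x + 4cos 2x + (2/3)sin 2x
E_3pi/2 f = -3cos x + (1/3)cos 2x - 2sin 2x
(D + E_3pi/2) f = (13/3)cos 2x - (4/3)sin 2x
E_3pi/2 (D + E_3pi/2) f = -(13/3)cos 2x + (4/3)sin 2x
D E_3pi/2 (D + E_3pi/2) f = (8/3)cos 2x + (26/3)sin 2x
D (D E_3pi/2 (D + E_3pi/2)) f = (52/3)cos 2x - (16/3)sin 2x
E_3pi/2 (D E_3pi/2 (D + E_3pi/2)) f = -(8/3)cos 2x - (26/3)sin 2x
(D + E_3pi/2) (D E_3pi/2 (D + E_3pi/2)) f = (44/3)cos 2x - 14sin 2x
E_3pi/2 (D + E_3pi/2) (D E_3pi/2 (D + E_3pi/2)) f = -(44/3)cos 2x + 14sin 2x
D E_3pi/2 (D + E_3pi/2) (D E_3pi/2 (D + E_3pi/2)) f = 28cos 2x + (88/3)sin 2x

the image equals g(x) = 28cos 2x + (88/3)sin 2x


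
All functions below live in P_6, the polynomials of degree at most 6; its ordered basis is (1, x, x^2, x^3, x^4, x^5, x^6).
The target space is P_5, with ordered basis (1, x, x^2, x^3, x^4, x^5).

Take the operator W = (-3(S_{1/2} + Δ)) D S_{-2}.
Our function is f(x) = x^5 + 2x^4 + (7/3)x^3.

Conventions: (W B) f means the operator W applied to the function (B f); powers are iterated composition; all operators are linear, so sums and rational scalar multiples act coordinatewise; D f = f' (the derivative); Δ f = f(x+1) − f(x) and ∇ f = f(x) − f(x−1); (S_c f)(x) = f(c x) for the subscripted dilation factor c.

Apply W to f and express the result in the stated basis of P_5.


S_{-2} f = -32x^5 + 32x^4 - (56/3)x^3
D S_{-2} f = -160x^4 + 128x^3 - 56x^2
S_{1/2} (D S_{-2}) f = -10x^4 + 16x^3 - 14x^2
Δ (D S_{-2}) f = -640x^3 - 576x^2 - 368x - 88
(S_{1/2} + Δ) (D S_{-2}) f = -10x^4 - 624x^3 - 590x^2 - 368x - 88
(-3(S_{1/2} + Δ)) (D S_{-2}) f = 30x^4 + 1872x^3 + 1770x^2 + 1104x + 264

the image equals g(x) = 30x^4 + 1872x^3 + 1770x^2 + 1104x + 264


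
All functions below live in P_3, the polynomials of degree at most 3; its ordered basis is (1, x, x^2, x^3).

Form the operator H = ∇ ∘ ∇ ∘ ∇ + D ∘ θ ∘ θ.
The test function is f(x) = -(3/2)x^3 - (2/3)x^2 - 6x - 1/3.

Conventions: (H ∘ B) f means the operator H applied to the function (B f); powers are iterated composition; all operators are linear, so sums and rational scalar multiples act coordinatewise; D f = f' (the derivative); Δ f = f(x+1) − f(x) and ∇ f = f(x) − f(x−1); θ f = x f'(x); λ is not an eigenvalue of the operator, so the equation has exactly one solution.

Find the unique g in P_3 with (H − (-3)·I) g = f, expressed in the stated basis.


write g with unknown coordinates in the stated basis and equate coefficients in (H − (-3)·I) g = f
solving from the highest basis element down gives g = -(1/2)x^3 + (77/18)x^2 - (362/27)x + 434/81
check: H g = -(27/2)x^2 + (308/9)x - 443/27
so H g − (-3)·g = -(3/2)x^3 - (2/3)x^2 - 6x - 1/3 = f ✓

the result is g(x) = -(1/2)x^3 + (77/18)x^2 - (362/27)x + 434/81


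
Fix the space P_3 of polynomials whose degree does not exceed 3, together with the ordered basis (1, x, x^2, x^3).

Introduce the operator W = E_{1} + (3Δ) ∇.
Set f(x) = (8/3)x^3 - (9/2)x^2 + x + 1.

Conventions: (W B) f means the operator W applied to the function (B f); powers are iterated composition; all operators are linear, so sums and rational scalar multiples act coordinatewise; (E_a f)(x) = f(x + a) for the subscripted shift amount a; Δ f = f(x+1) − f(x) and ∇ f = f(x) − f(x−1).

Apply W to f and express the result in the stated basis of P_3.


E_{1} f = (8/3)x^3 + (7/2)x^2 + 1/6
∇ f = 8x^2 - 17x + 49/6
Δ ∇ f = 16x - 9
(3Δ) ∇ f = 48x - 27
(E_{1} + (3Δ) ∇) f = (8/3)x^3 + (7/2)x^2 + 48x - 161/6

the result is g(x) = (8/3)x^3 + (7/2)x^2 + 48x - 161/6
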